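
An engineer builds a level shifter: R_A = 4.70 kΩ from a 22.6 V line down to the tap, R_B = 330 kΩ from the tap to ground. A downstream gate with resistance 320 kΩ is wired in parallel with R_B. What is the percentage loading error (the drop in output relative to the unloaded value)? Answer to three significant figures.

1.43 %

The divider's output (Thévenin) resistance is R_A‖R_B = 4.634 kΩ.
Fractional drop under load = R_th/(R_th + R_L) = 4.634 / (4.634 + 320) = 0.01427.
So the output falls by 1.43 %.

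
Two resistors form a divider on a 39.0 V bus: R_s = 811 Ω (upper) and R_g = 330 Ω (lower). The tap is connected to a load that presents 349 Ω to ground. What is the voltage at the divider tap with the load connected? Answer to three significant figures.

The load sits in parallel with R_g: R_g‖R_L = (330 × 349) / (330 + 349) = 169.6 Ω.
V_out = 39.0 × 169.6 / (811 + 169.6) = 39.0 × 169.6/980.6 = 6.75 V.

V_out ≈ 6.75 V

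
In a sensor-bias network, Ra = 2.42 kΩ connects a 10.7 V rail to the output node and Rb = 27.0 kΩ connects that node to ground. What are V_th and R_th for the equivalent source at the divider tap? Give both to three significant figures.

V_th = 9.82 V, R_th = 2.22 kΩ

V_th is the open-circuit tap voltage: 10.7 × 27.0/(2.42 + 27.0) = 9.82 V.
With the supply zeroed, Ra and Rb appear in parallel from the tap: R_th = Ra‖Rb = (2.42 × 27.0)/29.42 = 2.22 kΩ.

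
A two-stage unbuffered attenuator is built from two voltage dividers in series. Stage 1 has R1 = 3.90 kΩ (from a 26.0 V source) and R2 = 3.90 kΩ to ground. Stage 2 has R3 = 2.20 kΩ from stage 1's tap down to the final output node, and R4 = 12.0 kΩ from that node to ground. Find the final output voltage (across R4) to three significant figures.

V_out ≈ 9.66 V

Stage 2 presents R3+R4 = 14.20 kΩ as a load on stage 1's tap.
Stage 1's lower leg becomes R2‖(R3+R4) = 3.060 kΩ, so V_mid = 26.0 × 3.060/6.960 = 11.43 V.
Stage 2 is itself unloaded: V_out = V_mid × R4/(R3+R4) = 11.43 × 12.0/14.20 = 9.66 V.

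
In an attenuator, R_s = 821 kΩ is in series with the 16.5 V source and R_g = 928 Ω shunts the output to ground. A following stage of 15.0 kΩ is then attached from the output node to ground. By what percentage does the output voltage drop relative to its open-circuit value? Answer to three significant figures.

The divider's output (Thévenin) resistance is R_s‖R_g = 927.0 Ω.
Fractional drop under load = R_th/(R_th + R_L) = 927.0 / (927.0 + 15000) = 0.05820.
So the output falls by 5.82 %.

5.82 %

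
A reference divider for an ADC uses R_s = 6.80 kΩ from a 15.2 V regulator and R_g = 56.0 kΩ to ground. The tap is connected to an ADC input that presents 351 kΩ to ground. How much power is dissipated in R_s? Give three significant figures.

Total resistance from the source is R_s + (R_g‖R_L) = 55.09 kΩ, so I = 15.2/55.09 kΩ = 0.2759 mA.
P = I²·R_s = (0.2759 mA)² × 6.80 kΩ = 0.518 mW.

P ≈ 0.518 mW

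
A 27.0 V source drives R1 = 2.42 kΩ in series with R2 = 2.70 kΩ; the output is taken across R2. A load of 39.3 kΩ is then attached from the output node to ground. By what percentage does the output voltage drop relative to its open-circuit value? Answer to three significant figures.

The divider's output (Thévenin) resistance is R1‖R2 = 1.276 kΩ.
Fractional drop under load = R_th/(R_th + R_L) = 1.276 / (1.276 + 39.3) = 0.03145.
So the output falls by 3.15 %.

3.15 %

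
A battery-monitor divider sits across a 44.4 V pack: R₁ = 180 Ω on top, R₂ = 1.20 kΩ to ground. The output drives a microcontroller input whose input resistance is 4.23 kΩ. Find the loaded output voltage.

The load sits in parallel with R₂: R₂‖R_L = (1200 × 4230) / (1200 + 4230) = 934.8 Ω.
V_out = 44.4 × 934.8 / (180 + 934.8) = 44.4 × 934.8/1115 = 37.2 V.

V_out ≈ 37.2 V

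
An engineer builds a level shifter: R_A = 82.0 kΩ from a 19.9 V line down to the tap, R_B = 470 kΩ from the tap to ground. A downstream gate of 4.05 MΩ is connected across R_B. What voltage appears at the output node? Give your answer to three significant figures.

The load sits in parallel with R_B: R_B‖R_L = (470 × 4050) / (470 + 4050) = 421.1 kΩ.
V_out = 19.9 × 421.1 / (82.0 + 421.1) = 19.9 × 421.1/503.1 = 16.7 V.

V_out ≈ 16.7 V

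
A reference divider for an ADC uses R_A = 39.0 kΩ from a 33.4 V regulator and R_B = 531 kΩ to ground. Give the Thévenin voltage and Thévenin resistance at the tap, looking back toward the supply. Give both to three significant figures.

V_th = 31.1 V, R_th = 36.3 kΩ

V_th is the open-circuit tap voltage: 33.4 × 531/(39.0 + 531) = 31.1 V.
With the supply zeroed, R_A and R_B appear in parallel from the tap: R_th = R_A‖R_B = (39.0 × 531)/570.0 = 36.3 kΩ.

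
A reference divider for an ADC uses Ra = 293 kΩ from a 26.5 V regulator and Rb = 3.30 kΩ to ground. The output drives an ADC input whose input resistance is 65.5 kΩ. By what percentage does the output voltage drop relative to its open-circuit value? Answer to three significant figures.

The divider's output (Thévenin) resistance is Ra‖Rb = 3.263 kΩ.
Fractional drop under load = R_th/(R_th + R_L) = 3.263 / (3.263 + 65.5) = 0.04746.
So the output falls by 4.75 %.

4.75 %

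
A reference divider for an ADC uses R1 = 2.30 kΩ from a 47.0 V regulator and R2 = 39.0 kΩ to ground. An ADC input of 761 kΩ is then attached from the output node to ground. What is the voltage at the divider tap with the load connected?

V_out ≈ 44.3 V

The load sits in parallel with R2: R2‖R_L = (39.0 × 761) / (39.0 + 761) = 37.10 kΩ.
V_out = 47.0 × 37.10 / (2.30 + 37.10) = 47.0 × 37.10/39.40 = 44.3 V.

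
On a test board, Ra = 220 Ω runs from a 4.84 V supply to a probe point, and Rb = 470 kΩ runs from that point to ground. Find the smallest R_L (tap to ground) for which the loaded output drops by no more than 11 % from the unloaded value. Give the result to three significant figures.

Output resistance R_th = Ra‖Rb = (220 × 470000)/470200 = 219.9 Ω.
The fractional drop is R_th/(R_th + R_L); requiring this ≤ 0.110 gives R_L ≥ R_th(1/0.110 − 1) = 219.9 × 8.091 = 1.78 kΩ.

R_L(min) ≈ 1.78 kΩ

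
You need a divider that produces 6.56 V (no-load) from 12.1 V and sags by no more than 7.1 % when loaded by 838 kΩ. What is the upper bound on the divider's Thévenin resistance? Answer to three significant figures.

R_th ≤ 64.0 kΩ

Loading drop = R_th/(R_th + R_L) ≤ 0.0710, so R_th ≤ R_L · ε/(1−ε) = 838 kΩ × 0.0710/0.9290 = 64.0 kΩ.
(Any R1, R2 with R2/(R1+R2) = 0.542 and R1‖R2 ≤ 64.0 kΩ will meet the spec.)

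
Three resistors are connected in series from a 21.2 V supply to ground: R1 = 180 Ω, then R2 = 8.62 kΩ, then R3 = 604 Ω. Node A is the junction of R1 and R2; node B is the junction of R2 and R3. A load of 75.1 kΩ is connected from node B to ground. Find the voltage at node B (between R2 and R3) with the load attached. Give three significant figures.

At node B, R3 is in parallel with the load: R3‖R_L = 599.2 Ω.
Below node A the resistance is R2 + (R3‖R_L) = 9219 Ω, so V_A = 21.2 × 9219/9399 = 20.79 V.
Then V_B = V_A × (R3‖R_L)/(R2 + R3‖R_L) = 20.79 × 599.2/9219 = 1.35 V.

V ≈ 1.35 V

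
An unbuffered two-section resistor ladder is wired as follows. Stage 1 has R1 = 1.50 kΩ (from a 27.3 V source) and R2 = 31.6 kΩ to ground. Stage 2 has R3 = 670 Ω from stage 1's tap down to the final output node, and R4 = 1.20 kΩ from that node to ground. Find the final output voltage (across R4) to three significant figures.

V_out ≈ 9.47 V

Stage 2 presents R3+R4 = 1870 Ω as a load on stage 1's tap.
Stage 1's lower leg becomes R2‖(R3+R4) = 1766 Ω, so V_mid = 27.3 × 1766/3266 = 14.76 V.
Stage 2 is itself unloaded: V_out = V_mid × R4/(R3+R4) = 14.76 × 1200/1870 = 9.47 V.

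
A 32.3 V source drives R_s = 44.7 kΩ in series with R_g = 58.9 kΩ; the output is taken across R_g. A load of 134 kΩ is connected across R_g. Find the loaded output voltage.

V_out ≈ 15.4 V

The load sits in parallel with R_g: R_g‖R_L = (58.9 × 134) / (58.9 + 134) = 40.92 kΩ.
V_out = 32.3 × 40.92 / (44.7 + 40.92) = 32.3 × 40.92/85.62 = 15.4 V.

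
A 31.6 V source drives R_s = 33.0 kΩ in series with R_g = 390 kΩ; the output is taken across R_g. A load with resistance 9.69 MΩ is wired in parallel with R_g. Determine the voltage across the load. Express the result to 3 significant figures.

The load sits in parallel with R_g: R_g‖R_L = (390 × 9690) / (390 + 9690) = 374.9 kΩ.
V_out = 31.6 × 374.9 / (33.0 + 374.9) = 31.6 × 374.9/407.9 = 29.0 V.

V_out ≈ 29.0 V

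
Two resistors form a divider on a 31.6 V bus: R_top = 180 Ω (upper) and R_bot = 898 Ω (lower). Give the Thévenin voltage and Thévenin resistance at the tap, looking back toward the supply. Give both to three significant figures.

V_th = 26.3 V, R_th = 150 Ω

V_th is the open-circuit tap voltage: 31.6 × 898/(180 + 898) = 26.3 V.
With the supply zeroed, R_top and R_bot appear in parallel from the tap: R_th = R_top‖R_bot = (180 × 898)/1078 = 150 Ω.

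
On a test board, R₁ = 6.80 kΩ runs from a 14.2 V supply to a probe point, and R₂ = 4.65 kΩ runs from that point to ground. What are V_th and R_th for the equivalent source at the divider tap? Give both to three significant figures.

V_th is the open-circuit tap voltage: 14.2 × 4.65/(6.80 + 4.65) = 5.77 V.
With the supply zeroed, R₁ and R₂ appear in parallel from the tap: R_th = R₁‖R₂ = (6.80 × 4.65)/11.45 = 2.76 kΩ.

V_th = 5.77 V, R_th = 2.76 kΩ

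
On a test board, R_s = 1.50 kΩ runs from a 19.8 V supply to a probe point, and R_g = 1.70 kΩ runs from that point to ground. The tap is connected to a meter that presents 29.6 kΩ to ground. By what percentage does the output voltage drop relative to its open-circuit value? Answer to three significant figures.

The divider's output (Thévenin) resistance is R_s‖R_g = 0.7969 kΩ.
Fractional drop under load = R_th/(R_th + R_L) = 0.7969 / (0.7969 + 29.6) = 0.02622.
So the output falls by 2.62 %.

2.62 %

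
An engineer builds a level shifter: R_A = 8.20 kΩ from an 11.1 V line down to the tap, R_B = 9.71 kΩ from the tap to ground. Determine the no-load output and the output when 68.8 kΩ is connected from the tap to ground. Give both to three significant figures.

Unloaded: 6.02 V; loaded: 5.65 V

Open-circuit: V = 11.1 × 9.71/(8.20 + 9.71) = 6.02 V.
With the load, R_B becomes R_B‖R_L = 8.509 kΩ, so V = 11.1 × 8.509/16.71 = 5.65 V.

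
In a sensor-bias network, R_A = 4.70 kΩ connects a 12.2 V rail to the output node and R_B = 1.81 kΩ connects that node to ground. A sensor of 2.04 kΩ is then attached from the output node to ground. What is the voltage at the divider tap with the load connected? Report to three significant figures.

V_out ≈ 2.07 V

The load sits in parallel with R_B: R_B‖R_L = (1.81 × 2.04) / (1.81 + 2.04) = 0.9591 kΩ.
V_out = 12.2 × 0.9591 / (4.70 + 0.9591) = 12.2 × 0.9591/5.659 = 2.07 V.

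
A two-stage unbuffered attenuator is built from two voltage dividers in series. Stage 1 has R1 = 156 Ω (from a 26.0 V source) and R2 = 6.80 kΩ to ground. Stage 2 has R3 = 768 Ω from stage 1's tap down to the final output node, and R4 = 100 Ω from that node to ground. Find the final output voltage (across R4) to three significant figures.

Stage 2 presents R3+R4 = 868.0 Ω as a load on stage 1's tap.
Stage 1's lower leg becomes R2‖(R3+R4) = 769.7 Ω, so V_mid = 26.0 × 769.7/925.7 = 21.62 V.
Stage 2 is itself unloaded: V_out = V_mid × R4/(R3+R4) = 21.62 × 100/868.0 = 2.49 V.

V_out ≈ 2.49 V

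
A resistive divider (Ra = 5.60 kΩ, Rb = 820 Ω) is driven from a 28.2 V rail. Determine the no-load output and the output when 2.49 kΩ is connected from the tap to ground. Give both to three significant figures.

Unloaded: 3.60 V; loaded: 2.80 V

Open-circuit: V = 28.2 × 820/(5600 + 820) = 3.60 V.
With the load, Rb becomes Rb‖R_L = 616.9 Ω, so V = 28.2 × 616.9/6217 = 2.80 V.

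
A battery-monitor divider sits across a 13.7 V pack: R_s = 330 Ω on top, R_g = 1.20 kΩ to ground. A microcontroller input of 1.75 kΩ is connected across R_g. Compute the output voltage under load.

The load sits in parallel with R_g: R_g‖R_L = (1200 × 1750) / (1200 + 1750) = 711.9 Ω.
V_out = 13.7 × 711.9 / (330 + 711.9) = 13.7 × 711.9/1042 = 9.36 V.

V_out ≈ 9.36 V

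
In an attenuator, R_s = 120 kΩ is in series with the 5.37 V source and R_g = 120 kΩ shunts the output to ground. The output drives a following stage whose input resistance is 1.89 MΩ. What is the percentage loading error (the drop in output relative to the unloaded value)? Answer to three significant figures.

The divider's output (Thévenin) resistance is R_s‖R_g = 60.00 kΩ.
Fractional drop under load = R_th/(R_th + R_L) = 60.00 / (60.00 + 1890) = 0.03077.
So the output falls by 3.08 %.

3.08 %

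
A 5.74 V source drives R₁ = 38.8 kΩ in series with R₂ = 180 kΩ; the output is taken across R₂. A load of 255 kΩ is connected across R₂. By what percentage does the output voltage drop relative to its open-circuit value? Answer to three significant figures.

11.1 %

The divider's output (Thévenin) resistance is R₁‖R₂ = 31.92 kΩ.
Fractional drop under load = R_th/(R_th + R_L) = 31.92 / (31.92 + 255) = 0.1112.
So the output falls by 11.1 %.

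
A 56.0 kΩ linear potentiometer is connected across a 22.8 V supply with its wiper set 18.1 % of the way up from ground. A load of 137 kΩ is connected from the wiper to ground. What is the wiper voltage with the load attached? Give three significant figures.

The wiper splits the pot into (1−α)R = 45.86 kΩ above and αR = 10.14 kΩ below.
Lower section ‖ load = 9.438 kΩ.
V_wiper = 22.8 × 9.438/(45.86 + 9.438) = 3.89 V.

V ≈ 3.89 V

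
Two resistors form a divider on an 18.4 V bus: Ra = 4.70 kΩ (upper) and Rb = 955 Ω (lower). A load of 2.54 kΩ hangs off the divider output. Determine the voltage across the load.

V_out ≈ 2.37 V

The load sits in parallel with Rb: Rb‖R_L = (955 × 2540) / (955 + 2540) = 694.0 Ω.
V_out = 18.4 × 694.0 / (4700 + 694.0) = 18.4 × 694.0/5394 = 2.37 V.
(Unloaded it would have been 3.11 V.)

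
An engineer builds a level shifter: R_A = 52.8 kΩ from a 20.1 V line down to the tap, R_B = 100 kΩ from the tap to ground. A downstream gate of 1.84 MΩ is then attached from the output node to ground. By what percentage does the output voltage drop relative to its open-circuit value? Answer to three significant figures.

The divider's output (Thévenin) resistance is R_A‖R_B = 34.55 kΩ.
Fractional drop under load = R_th/(R_th + R_L) = 34.55 / (34.55 + 1840) = 0.01843.
So the output falls by 1.84 %.

1.84 %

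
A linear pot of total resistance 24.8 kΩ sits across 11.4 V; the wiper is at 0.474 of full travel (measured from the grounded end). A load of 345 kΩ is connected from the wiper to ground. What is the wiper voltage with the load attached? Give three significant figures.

The wiper splits the pot into (1−α)R = 13.04 kΩ above and αR = 11.76 kΩ below.
Lower section ‖ load = 11.37 kΩ.
V_wiper = 11.4 × 11.37/(13.04 + 11.37) = 5.31 V.

V ≈ 5.31 V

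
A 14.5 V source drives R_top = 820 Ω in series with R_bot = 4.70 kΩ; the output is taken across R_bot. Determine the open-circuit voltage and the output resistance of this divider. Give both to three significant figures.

V_th = 12.3 V, R_th = 698 Ω

V_th is the open-circuit tap voltage: 14.5 × 4700/(820 + 4700) = 12.3 V.
With the supply zeroed, R_top and R_bot appear in parallel from the tap: R_th = R_top‖R_bot = (820 × 4700)/5520 = 698 Ω.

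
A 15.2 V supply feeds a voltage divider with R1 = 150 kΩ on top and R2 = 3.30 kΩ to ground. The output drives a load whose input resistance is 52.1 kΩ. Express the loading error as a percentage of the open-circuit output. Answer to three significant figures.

5.84 %

The divider's output (Thévenin) resistance is R1‖R2 = 3.229 kΩ.
Fractional drop under load = R_th/(R_th + R_L) = 3.229 / (3.229 + 52.1) = 0.05836.
So the output falls by 5.84 %.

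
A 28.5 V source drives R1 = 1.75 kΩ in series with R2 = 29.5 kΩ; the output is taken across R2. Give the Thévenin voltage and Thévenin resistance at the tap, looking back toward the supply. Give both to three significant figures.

V_th is the open-circuit tap voltage: 28.5 × 29.5/(1.75 + 29.5) = 26.9 V.
With the supply zeroed, R1 and R2 appear in parallel from the tap: R_th = R1‖R2 = (1.75 × 29.5)/31.25 = 1.65 kΩ.

V_th = 26.9 V, R_th = 1.65 kΩ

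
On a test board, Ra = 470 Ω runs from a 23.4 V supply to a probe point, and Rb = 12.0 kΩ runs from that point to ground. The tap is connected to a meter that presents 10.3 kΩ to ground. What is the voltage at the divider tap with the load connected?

The load sits in parallel with Rb: Rb‖R_L = (12000 × 10300) / (12000 + 10300) = 5543 Ω.
V_out = 23.4 × 5543 / (470 + 5543) = 23.4 × 5543/6013 = 21.6 V.

V_out ≈ 21.6 V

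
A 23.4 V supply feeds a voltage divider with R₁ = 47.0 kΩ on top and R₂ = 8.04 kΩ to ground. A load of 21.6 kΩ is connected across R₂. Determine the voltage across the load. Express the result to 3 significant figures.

V_out ≈ 2.59 V

The load sits in parallel with R₂: R₂‖R_L = (8.04 × 21.6) / (8.04 + 21.6) = 5.859 kΩ.
V_out = 23.4 × 5.859 / (47.0 + 5.859) = 23.4 × 5.859/52.86 = 2.59 V.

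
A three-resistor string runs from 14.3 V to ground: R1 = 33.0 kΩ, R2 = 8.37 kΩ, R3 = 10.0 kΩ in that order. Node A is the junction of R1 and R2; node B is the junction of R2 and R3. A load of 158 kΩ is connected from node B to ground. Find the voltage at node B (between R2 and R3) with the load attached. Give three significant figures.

At node B, R3 is in parallel with the load: R3‖R_L = 9.405 kΩ.
Below node A the resistance is R2 + (R3‖R_L) = 17.77 kΩ, so V_A = 14.3 × 17.77/50.77 = 5.006 V.
Then V_B = V_A × (R3‖R_L)/(R2 + R3‖R_L) = 5.006 × 9.405/17.77 = 2.65 V.

V ≈ 2.65 V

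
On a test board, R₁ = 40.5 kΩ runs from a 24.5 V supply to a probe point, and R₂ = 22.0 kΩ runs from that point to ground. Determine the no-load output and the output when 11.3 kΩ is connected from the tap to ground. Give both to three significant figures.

Unloaded: 8.62 V; loaded: 3.81 V

Open-circuit: V = 24.5 × 22.0/(40.5 + 22.0) = 8.62 V.
With the load, R₂ becomes R₂‖R_L = 7.465 kΩ, so V = 24.5 × 7.465/47.97 = 3.81 V.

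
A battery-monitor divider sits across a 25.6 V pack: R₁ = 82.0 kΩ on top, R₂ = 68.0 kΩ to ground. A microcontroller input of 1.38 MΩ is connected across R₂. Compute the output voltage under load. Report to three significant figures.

The load sits in parallel with R₂: R₂‖R_L = (68.0 × 1380) / (68.0 + 1380) = 64.81 kΩ.
V_out = 25.6 × 64.81 / (82.0 + 64.81) = 25.6 × 64.81/146.8 = 11.3 V.

V_out ≈ 11.3 V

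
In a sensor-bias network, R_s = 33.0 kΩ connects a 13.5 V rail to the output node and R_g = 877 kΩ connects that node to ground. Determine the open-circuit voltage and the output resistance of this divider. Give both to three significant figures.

V_th is the open-circuit tap voltage: 13.5 × 877/(33.0 + 877) = 13.0 V.
With the supply zeroed, R_s and R_g appear in parallel from the tap: R_th = R_s‖R_g = (33.0 × 877)/910.0 = 31.8 kΩ.

V_th = 13.0 V, R_th = 31.8 kΩ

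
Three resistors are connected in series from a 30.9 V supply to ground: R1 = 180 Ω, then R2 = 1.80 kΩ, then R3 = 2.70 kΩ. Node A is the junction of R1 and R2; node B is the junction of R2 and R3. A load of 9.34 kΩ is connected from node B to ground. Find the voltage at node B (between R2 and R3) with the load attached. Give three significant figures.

At node B, R3 is in parallel with the load: R3‖R_L = 2095 Ω.
Below node A the resistance is R2 + (R3‖R_L) = 3895 Ω, so V_A = 30.9 × 3895/4075 = 29.53 V.
Then V_B = V_A × (R3‖R_L)/(R2 + R3‖R_L) = 29.53 × 2095/3895 = 15.9 V.

V ≈ 15.9 V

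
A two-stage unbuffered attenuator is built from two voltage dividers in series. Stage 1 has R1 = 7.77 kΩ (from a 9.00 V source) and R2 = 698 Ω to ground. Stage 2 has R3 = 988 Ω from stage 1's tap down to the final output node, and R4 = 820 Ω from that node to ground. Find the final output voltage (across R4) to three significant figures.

Stage 2 presents R3+R4 = 1808 Ω as a load on stage 1's tap.
Stage 1's lower leg becomes R2‖(R3+R4) = 503.6 Ω, so V_mid = 9.00 × 503.6/8274 = 0.5478 V.
Stage 2 is itself unloaded: V_out = V_mid × R4/(R3+R4) = 0.5478 × 820/1808 = 0.248 V.

V_out ≈ 0.248 V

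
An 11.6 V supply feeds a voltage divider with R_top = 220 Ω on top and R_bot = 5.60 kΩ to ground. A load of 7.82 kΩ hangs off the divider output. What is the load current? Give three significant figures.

I_L ≈ 1.39 mA

R_bot‖R_L = 3263 Ω; V_out = 11.6 × 3263/3483 = 10.87 V.
I_L = V_out / R_L = 10.87 / 7.82 kΩ = 1.39 mA.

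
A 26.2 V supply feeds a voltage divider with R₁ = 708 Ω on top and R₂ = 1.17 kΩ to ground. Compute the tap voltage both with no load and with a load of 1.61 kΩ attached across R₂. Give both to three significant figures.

Open-circuit: V = 26.2 × 1170/(708 + 1170) = 16.3 V.
With the load, R₂ becomes R₂‖R_L = 677.6 Ω, so V = 26.2 × 677.6/1386 = 12.8 V.

Unloaded: 16.3 V; loaded: 12.8 V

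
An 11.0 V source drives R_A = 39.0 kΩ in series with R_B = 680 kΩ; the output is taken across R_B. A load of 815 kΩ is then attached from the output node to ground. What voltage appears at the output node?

V_out ≈ 9.95 V

The load sits in parallel with R_B: R_B‖R_L = (680 × 815) / (680 + 815) = 370.7 kΩ.
V_out = 11.0 × 370.7 / (39.0 + 370.7) = 11.0 × 370.7/409.7 = 9.95 V.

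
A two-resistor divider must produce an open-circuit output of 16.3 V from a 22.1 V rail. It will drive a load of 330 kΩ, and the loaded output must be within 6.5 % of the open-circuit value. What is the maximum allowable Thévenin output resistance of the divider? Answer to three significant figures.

Loading drop = R_th/(R_th + R_L) ≤ 0.0650, so R_th ≤ R_L · ε/(1−ε) = 330 kΩ × 0.0650/0.9350 = 22.9 kΩ.
(Any R1, R2 with R2/(R1+R2) = 0.738 and R1‖R2 ≤ 22.9 kΩ will meet the spec.)

R_th ≤ 22.9 kΩ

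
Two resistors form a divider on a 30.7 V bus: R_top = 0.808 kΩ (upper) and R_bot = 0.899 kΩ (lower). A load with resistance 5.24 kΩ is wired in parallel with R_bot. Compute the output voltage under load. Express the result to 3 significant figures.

The load sits in parallel with R_bot: R_bot‖R_L = (899 × 5240) / (899 + 5240) = 767.3 Ω.
V_out = 30.7 × 767.3 / (808 + 767.3) = 30.7 × 767.3/1575 = 15.0 V.

V_out ≈ 15.0 V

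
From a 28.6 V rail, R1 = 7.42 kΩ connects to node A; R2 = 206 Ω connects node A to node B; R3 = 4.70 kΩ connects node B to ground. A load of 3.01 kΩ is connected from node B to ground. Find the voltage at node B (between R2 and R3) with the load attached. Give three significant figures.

At node B, R3 is in parallel with the load: R3‖R_L = 1835 Ω.
Below node A the resistance is R2 + (R3‖R_L) = 2041 Ω, so V_A = 28.6 × 2041/9461 = 6.170 V.
Then V_B = V_A × (R3‖R_L)/(R2 + R3‖R_L) = 6.170 × 1835/2041 = 5.55 V.

V ≈ 5.55 V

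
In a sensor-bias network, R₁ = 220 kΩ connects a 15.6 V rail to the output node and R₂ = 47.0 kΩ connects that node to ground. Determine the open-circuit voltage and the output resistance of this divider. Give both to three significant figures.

V_th is the open-circuit tap voltage: 15.6 × 47.0/(220 + 47.0) = 2.75 V.
With the supply zeroed, R₁ and R₂ appear in parallel from the tap: R_th = R₁‖R₂ = (220 × 47.0)/267.0 = 38.7 kΩ.

V_th = 2.75 V, R_th = 38.7 kΩ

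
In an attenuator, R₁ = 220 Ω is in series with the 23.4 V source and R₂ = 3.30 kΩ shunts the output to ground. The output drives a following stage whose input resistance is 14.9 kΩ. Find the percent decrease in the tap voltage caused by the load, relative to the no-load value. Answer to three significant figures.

1.37 %

The divider's output (Thévenin) resistance is R₁‖R₂ = 206.2 Ω.
Fractional drop under load = R_th/(R_th + R_L) = 206.2 / (206.2 + 14900) = 0.01365.
So the output falls by 1.37 %.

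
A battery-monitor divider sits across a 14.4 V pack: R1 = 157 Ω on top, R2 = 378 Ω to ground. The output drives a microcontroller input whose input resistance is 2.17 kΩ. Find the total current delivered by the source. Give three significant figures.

R2‖R_L = 321.9 Ω, so the source sees R1 + R2‖R_L = 478.9 Ω.
I = 14.4 V / 478.9 Ω = 30.1 mA.

I ≈ 30.1 mA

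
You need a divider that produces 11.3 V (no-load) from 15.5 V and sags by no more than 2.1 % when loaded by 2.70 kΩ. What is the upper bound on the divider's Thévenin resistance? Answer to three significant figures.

R_th ≤ 57.9 Ω

Loading drop = R_th/(R_th + R_L) ≤ 0.0210, so R_th ≤ R_L · ε/(1−ε) = 2.70 kΩ × 0.0210/0.9790 = 57.9 Ω.
(Any R1, R2 with R2/(R1+R2) = 0.729 and R1‖R2 ≤ 57.9 Ω will meet the spec.)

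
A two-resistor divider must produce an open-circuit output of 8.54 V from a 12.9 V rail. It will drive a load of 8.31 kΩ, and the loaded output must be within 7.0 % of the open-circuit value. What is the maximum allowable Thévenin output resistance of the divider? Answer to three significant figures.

R_th ≤ 625 Ω

Loading drop = R_th/(R_th + R_L) ≤ 0.0700, so R_th ≤ R_L · ε/(1−ε) = 8.31 kΩ × 0.0700/0.9300 = 625 Ω.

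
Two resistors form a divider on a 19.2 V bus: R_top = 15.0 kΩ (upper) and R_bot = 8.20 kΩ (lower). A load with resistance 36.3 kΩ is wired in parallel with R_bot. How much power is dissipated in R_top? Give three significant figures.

Total resistance from the source is R_top + (R_bot‖R_L) = 21.69 kΩ, so I = 19.2/21.69 kΩ = 0.8852 mA.
P = I²·R_top = (0.8852 mA)² × 15.0 kΩ = 11.8 mW.

P ≈ 11.8 mW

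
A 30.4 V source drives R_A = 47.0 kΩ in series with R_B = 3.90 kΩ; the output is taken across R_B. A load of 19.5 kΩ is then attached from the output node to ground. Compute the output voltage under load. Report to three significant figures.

The load sits in parallel with R_B: R_B‖R_L = (3.90 × 19.5) / (3.90 + 19.5) = 3.250 kΩ.
V_out = 30.4 × 3.250 / (47.0 + 3.250) = 30.4 × 3.250/50.25 = 1.97 V.

V_out ≈ 1.97 V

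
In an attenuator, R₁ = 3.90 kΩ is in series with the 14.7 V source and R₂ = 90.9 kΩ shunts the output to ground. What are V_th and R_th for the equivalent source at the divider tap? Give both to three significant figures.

V_th = 14.1 V, R_th = 3.74 kΩ

V_th is the open-circuit tap voltage: 14.7 × 90.9/(3.90 + 90.9) = 14.1 V.
With the supply zeroed, R₁ and R₂ appear in parallel from the tap: R_th = R₁‖R₂ = (3.90 × 90.9)/94.80 = 3.74 kΩ.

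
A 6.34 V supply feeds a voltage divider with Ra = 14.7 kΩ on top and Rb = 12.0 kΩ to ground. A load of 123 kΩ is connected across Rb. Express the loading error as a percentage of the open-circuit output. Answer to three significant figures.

The divider's output (Thévenin) resistance is Ra‖Rb = 6.607 kΩ.
Fractional drop under load = R_th/(R_th + R_L) = 6.607 / (6.607 + 123) = 0.05098.
So the output falls by 5.10 %.

5.10 %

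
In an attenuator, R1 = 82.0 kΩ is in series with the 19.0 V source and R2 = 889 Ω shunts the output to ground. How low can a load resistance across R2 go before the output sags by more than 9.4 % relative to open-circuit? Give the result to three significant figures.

R_L(min) ≈ 8.48 kΩ

Output resistance R_th = R1‖R2 = (82000 × 889)/82890 = 879.5 Ω.
The fractional drop is R_th/(R_th + R_L); requiring this ≤ 0.0940 gives R_L ≥ R_th(1/0.0940 − 1) = 879.5 × 9.638 = 8.48 kΩ.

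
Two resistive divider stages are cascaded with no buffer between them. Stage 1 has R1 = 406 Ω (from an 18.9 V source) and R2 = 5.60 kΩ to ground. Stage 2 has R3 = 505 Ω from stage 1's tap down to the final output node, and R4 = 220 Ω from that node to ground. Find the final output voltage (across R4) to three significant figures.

Stage 2 presents R3+R4 = 725.0 Ω as a load on stage 1's tap.
Stage 1's lower leg becomes R2‖(R3+R4) = 641.9 Ω, so V_mid = 18.9 × 641.9/1048 = 11.58 V.
Stage 2 is itself unloaded: V_out = V_mid × R4/(R3+R4) = 11.58 × 220/725.0 = 3.51 V.

V_out ≈ 3.51 V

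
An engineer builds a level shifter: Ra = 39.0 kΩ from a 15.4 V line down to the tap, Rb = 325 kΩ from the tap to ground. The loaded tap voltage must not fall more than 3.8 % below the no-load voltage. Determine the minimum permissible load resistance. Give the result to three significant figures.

R_L(min) ≈ 882 kΩ

Output resistance R_th = Ra‖Rb = (39.0 × 325)/364.0 = 34.82 kΩ.
The fractional drop is R_th/(R_th + R_L); requiring this ≤ 0.0380 gives R_L ≥ R_th(1/0.0380 − 1) = 34.82 × 25.32 = 882 kΩ.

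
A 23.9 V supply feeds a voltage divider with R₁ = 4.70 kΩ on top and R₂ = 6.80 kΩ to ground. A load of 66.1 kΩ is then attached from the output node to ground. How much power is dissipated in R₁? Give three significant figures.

P ≈ 22.7 mW

Total resistance from the source is R₁ + (R₂‖R_L) = 10.87 kΩ, so I = 23.9/10.87 kΩ = 2.200 mA.
P = I²·R₁ = (2.200 mA)² × 4.70 kΩ = 22.7 mW.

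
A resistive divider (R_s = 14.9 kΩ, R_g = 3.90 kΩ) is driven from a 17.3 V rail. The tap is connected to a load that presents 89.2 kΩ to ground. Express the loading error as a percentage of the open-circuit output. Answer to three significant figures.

3.35 %

The divider's output (Thévenin) resistance is R_s‖R_g = 3.091 kΩ.
Fractional drop under load = R_th/(R_th + R_L) = 3.091 / (3.091 + 89.2) = 0.03349.
So the output falls by 3.35 %.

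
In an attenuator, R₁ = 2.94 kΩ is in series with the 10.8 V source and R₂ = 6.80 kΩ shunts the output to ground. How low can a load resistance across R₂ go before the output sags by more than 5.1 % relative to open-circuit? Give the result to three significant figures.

Output resistance R_th = R₁‖R₂ = (2.94 × 6.80)/9.740 = 2.053 kΩ.
The fractional drop is R_th/(R_th + R_L); requiring this ≤ 0.0510 gives R_L ≥ R_th(1/0.0510 − 1) = 2.053 × 18.61 = 38.2 kΩ.

R_L(min) ≈ 38.2 kΩ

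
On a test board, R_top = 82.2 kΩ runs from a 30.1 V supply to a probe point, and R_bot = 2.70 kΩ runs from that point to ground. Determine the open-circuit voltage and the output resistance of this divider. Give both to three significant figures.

V_th is the open-circuit tap voltage: 30.1 × 2.70/(82.2 + 2.70) = 0.957 V.
With the supply zeroed, R_top and R_bot appear in parallel from the tap: R_th = R_top‖R_bot = (82.2 × 2.70)/84.90 = 2.61 kΩ.

V_th = 0.957 V, R_th = 2.61 kΩ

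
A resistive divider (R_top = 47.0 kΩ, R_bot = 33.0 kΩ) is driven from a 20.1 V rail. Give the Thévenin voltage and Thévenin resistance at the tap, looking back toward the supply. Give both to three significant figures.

V_th = 8.29 V, R_th = 19.4 kΩ

V_th is the open-circuit tap voltage: 20.1 × 33.0/(47.0 + 33.0) = 8.29 V.
With the supply zeroed, R_top and R_bot appear in parallel from the tap: R_th = R_top‖R_bot = (47.0 × 33.0)/80.00 = 19.4 kΩ.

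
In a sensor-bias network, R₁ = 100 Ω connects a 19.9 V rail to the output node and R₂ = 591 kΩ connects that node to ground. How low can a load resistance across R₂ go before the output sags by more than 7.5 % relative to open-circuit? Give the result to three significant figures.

R_L(min) ≈ 1.23 kΩ

Output resistance R_th = R₁‖R₂ = (100 × 591000)/591100 = 99.98 Ω.
The fractional drop is R_th/(R_th + R_L); requiring this ≤ 0.0750 gives R_L ≥ R_th(1/0.0750 − 1) = 99.98 × 12.33 = 1.23 kΩ.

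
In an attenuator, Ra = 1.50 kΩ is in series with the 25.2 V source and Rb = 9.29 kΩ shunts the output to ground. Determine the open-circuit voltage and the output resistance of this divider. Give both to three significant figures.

V_th is the open-circuit tap voltage: 25.2 × 9.29/(1.50 + 9.29) = 21.7 V.
With the supply zeroed, Ra and Rb appear in parallel from the tap: R_th = Ra‖Rb = (1.50 × 9.29)/10.79 = 1.29 kΩ.

V_th = 21.7 V, R_th = 1.29 kΩ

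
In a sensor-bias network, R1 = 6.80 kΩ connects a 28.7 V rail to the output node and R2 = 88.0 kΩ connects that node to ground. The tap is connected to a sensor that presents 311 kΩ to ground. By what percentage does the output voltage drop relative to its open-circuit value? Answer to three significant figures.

1.99 %

The divider's output (Thévenin) resistance is R1‖R2 = 6.312 kΩ.
Fractional drop under load = R_th/(R_th + R_L) = 6.312 / (6.312 + 311) = 0.01989.
So the output falls by 1.99 %.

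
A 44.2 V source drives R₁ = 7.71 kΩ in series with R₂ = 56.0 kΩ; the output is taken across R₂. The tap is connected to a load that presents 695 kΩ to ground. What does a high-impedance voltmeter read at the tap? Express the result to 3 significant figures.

V_out ≈ 38.5 V

The load sits in parallel with R₂: R₂‖R_L = (56.0 × 695) / (56.0 + 695) = 51.82 kΩ.
V_out = 44.2 × 51.82 / (7.71 + 51.82) = 44.2 × 51.82/59.53 = 38.5 V.
(Unloaded it would have been 38.9 V.)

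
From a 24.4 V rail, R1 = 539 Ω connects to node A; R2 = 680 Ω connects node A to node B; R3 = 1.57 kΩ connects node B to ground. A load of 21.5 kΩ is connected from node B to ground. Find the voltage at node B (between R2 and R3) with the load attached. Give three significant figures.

V ≈ 13.3 V

At node B, R3 is in parallel with the load: R3‖R_L = 1463 Ω.
Below node A the resistance is R2 + (R3‖R_L) = 2143 Ω, so V_A = 24.4 × 2143/2682 = 19.50 V.
Then V_B = V_A × (R3‖R_L)/(R2 + R3‖R_L) = 19.50 × 1463/2143 = 13.3 V.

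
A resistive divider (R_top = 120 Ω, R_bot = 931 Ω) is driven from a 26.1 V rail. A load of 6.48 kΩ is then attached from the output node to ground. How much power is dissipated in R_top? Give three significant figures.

P ≈ 93.7 mW

Total resistance from the source is R_top + (R_bot‖R_L) = 934.0 Ω, so I = 26.1/934.0 Ω = 27.94 mA.
P = I²·R_top = (27.94 mA)² × 120 Ω = 93.7 mW.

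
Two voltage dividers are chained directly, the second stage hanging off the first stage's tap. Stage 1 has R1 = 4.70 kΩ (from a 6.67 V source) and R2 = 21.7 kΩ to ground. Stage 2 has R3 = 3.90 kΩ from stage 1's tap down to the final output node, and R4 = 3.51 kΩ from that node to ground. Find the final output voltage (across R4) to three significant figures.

Stage 2 presents R3+R4 = 7.410 kΩ as a load on stage 1's tap.
Stage 1's lower leg becomes R2‖(R3+R4) = 5.524 kΩ, so V_mid = 6.67 × 5.524/10.22 = 3.604 V.
Stage 2 is itself unloaded: V_out = V_mid × R4/(R3+R4) = 3.604 × 3.51/7.410 = 1.71 V.

V_out ≈ 1.71 V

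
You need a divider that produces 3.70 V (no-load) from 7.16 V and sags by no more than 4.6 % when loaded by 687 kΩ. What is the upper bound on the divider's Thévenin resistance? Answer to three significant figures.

R_th ≤ 33.1 kΩ

Loading drop = R_th/(R_th + R_L) ≤ 0.0460, so R_th ≤ R_L · ε/(1−ε) = 687 kΩ × 0.0460/0.9540 = 33.1 kΩ.
(Any R1, R2 with R2/(R1+R2) = 0.517 and R1‖R2 ≤ 33.1 kΩ will meet the spec.)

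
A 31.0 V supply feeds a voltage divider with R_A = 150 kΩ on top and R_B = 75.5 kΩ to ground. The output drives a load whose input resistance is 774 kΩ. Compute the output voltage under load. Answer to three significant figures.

The load sits in parallel with R_B: R_B‖R_L = (75.5 × 774) / (75.5 + 774) = 68.79 kΩ.
V_out = 31.0 × 68.79 / (150 + 68.79) = 31.0 × 68.79/218.8 = 9.75 V.

V_out ≈ 9.75 V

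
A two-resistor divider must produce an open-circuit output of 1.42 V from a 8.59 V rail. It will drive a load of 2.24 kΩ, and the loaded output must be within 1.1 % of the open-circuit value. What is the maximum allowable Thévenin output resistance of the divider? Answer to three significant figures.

Loading drop = R_th/(R_th + R_L) ≤ 0.0110, so R_th ≤ R_L · ε/(1−ε) = 2.24 kΩ × 0.0110/0.9890 = 24.9 Ω.

R_th ≤ 24.9 Ω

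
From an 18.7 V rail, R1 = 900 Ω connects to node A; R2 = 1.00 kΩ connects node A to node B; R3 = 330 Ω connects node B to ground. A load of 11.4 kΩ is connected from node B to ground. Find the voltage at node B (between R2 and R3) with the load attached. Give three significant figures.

At node B, R3 is in parallel with the load: R3‖R_L = 320.7 Ω.
Below node A the resistance is R2 + (R3‖R_L) = 1321 Ω, so V_A = 18.7 × 1321/2221 = 11.12 V.
Then V_B = V_A × (R3‖R_L)/(R2 + R3‖R_L) = 11.12 × 320.7/1321 = 2.70 V.

V ≈ 2.70 V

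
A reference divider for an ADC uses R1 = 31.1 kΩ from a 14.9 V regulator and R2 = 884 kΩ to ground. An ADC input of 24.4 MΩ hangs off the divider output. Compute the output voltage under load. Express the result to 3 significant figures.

V_out ≈ 14.4 V

The load sits in parallel with R2: R2‖R_L = (884 × 24400) / (884 + 24400) = 853.1 kΩ.
V_out = 14.9 × 853.1 / (31.1 + 853.1) = 14.9 × 853.1/884.2 = 14.4 V.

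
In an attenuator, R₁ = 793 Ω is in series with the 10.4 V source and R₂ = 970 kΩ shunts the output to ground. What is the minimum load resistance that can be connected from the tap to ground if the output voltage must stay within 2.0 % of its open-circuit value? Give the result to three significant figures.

Output resistance R_th = R₁‖R₂ = (793 × 970000)/970800 = 792.4 Ω.
The fractional drop is R_th/(R_th + R_L); requiring this ≤ 0.0200 gives R_L ≥ R_th(1/0.0200 − 1) = 792.4 × 49.00 = 38.8 kΩ.

R_L(min) ≈ 38.8 kΩ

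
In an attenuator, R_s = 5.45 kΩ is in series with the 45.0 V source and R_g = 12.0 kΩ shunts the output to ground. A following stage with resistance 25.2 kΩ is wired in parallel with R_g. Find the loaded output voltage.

V_out ≈ 26.9 V

The load sits in parallel with R_g: R_g‖R_L = (12.0 × 25.2) / (12.0 + 25.2) = 8.129 kΩ.
V_out = 45.0 × 8.129 / (5.45 + 8.129) = 45.0 × 8.129/13.58 = 26.9 V.
(Unloaded it would have been 30.9 V.)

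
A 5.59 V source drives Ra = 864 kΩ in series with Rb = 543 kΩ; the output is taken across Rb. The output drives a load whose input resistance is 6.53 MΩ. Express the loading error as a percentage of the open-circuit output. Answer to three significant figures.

The divider's output (Thévenin) resistance is Ra‖Rb = 333.4 kΩ.
Fractional drop under load = R_th/(R_th + R_L) = 333.4 / (333.4 + 6530) = 0.04858.
So the output falls by 4.86 %.

4.86 %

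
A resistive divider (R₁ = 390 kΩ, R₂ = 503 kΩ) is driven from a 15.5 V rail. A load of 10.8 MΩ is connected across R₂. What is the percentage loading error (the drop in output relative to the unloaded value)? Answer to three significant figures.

The divider's output (Thévenin) resistance is R₁‖R₂ = 219.7 kΩ.
Fractional drop under load = R_th/(R_th + R_L) = 219.7 / (219.7 + 10800) = 0.01993.
So the output falls by 1.99 %.

1.99 %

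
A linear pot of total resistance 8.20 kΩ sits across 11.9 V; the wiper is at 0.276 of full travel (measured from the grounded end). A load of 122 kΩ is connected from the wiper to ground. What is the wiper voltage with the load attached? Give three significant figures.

The wiper splits the pot into (1−α)R = 5.937 kΩ above and αR = 2.263 kΩ below.
Lower section ‖ load = 2.222 kΩ.
V_wiper = 11.9 × 2.222/(5.937 + 2.222) = 3.24 V.

V ≈ 3.24 V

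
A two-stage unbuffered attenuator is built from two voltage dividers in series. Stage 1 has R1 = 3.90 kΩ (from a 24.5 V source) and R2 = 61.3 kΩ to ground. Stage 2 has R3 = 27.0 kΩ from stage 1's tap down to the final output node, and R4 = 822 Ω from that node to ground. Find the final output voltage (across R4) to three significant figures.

Stage 2 presents R3+R4 = 27820 Ω as a load on stage 1's tap.
Stage 1's lower leg becomes R2‖(R3+R4) = 19140 Ω, so V_mid = 24.5 × 19140/23040 = 20.35 V.
Stage 2 is itself unloaded: V_out = V_mid × R4/(R3+R4) = 20.35 × 822/27820 = 0.601 V.

V_out ≈ 0.601 V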